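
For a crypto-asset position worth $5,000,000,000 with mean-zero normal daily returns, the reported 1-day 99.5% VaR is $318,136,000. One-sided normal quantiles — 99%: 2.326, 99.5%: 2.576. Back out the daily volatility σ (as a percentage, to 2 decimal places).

2.47%

VaR as a fraction: $318,136,000 / $5,000,000,000 = 6.363%.
σ = VaR / z = 6.363% / 2.576 = 2.470%.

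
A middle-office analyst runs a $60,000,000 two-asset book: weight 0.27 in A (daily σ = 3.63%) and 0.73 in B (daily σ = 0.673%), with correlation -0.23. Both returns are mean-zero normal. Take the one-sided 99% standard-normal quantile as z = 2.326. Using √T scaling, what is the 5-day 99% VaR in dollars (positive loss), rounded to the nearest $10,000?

σ_p = √(0.27²·3.63² + 0.73²·0.673² + 2·-0.23·0.27·0.73·3.63·0.673) = 0.990%.
σ_{5d} = 0.990% × √5 = 2.214%.
VaR = 2.326 × 2.214% = 5.150%; on $60,000,000 that is $3,090,000.

$3,090,000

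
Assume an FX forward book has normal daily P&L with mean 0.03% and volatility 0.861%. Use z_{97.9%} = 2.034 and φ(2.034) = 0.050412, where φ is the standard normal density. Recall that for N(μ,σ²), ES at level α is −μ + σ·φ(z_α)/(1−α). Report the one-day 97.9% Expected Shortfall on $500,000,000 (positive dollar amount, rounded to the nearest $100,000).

Tail multiplier: φ(z)/(1−α) = 0.050412 / 0.021 = 2.401.
ES = −(0.03%) + 0.861% × 2.401 = 2.037%.
On $500,000,000: 0.02037 × $500,000,000 = $10,185,000.

$10,200,000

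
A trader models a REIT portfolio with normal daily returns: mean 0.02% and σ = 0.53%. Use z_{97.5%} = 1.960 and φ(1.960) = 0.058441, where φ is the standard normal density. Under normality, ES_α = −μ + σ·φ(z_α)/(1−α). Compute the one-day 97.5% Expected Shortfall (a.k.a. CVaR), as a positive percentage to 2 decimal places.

1.22%

Tail multiplier: φ(z)/(1−α) = 0.058441 / 0.025 = 2.338.
ES = −(0.02%) + 0.53% × 2.338 = 1.219%.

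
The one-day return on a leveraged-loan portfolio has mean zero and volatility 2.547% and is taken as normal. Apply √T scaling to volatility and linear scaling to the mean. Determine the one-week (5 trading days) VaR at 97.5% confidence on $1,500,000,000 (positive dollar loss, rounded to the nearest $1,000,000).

$167,000,000

At 97.5%, z = 1.960.
σ_{5d} = 2.547% × √5 = 5.695%.
VaR = 1.960 × 5.695% = 11.162%.
On $1,500,000,000: 0.11162 × $1,500,000,000 = $167,430,000.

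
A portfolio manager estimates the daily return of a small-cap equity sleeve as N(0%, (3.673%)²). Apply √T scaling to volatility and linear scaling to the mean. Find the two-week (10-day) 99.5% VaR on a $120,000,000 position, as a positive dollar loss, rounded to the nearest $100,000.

$35,900,000

At 99.5%, z = 2.576.
σ_{10d} = 3.673% × √10 = 11.615%.
VaR = 2.576 × 11.615% = 29.920%.
On $120,000,000: 0.29920 × $120,000,000 = $35,904,000.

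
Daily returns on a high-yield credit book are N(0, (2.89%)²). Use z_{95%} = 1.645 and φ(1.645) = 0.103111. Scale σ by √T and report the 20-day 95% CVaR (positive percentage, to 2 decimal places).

σ_{20d} = 2.89% × √20 = 12.924%.
ES multiplier = φ(z)/(1−α) = 0.103111/0.05 = 2.062.
ES = 12.924% × 2.062 = 26.649%.

26.65%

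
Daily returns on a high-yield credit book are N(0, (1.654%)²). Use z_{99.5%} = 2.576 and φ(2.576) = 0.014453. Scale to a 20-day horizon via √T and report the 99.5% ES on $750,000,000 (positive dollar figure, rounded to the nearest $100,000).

σ_{20d} = 1.654% × √20 = 7.397%.
ES multiplier = φ(z)/(1−α) = 0.014453/0.005 = 2.891.
ES = 7.397% × 2.891 = 21.385%; on $750,000,000: $160,387,500.

$160,400,000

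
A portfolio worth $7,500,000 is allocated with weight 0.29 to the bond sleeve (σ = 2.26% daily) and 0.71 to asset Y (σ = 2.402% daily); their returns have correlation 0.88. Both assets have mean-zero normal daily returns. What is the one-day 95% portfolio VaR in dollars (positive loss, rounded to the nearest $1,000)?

σ_p² = 0.29²·2.26² + 0.71²·2.402² + 2·0.88·0.29·0.71·2.26·2.402 = 5.3052 (%²).
σ_p = √5.3052 = 2.303%.
At 95%, z = 1.645.
VaR = 1.645 × 2.303% = 3.788%; on $7,500,000 that is $284,100.

$284,000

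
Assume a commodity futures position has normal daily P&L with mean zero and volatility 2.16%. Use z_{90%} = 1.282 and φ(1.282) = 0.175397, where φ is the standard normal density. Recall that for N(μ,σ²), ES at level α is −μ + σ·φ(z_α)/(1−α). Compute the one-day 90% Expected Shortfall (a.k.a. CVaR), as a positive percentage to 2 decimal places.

3.79%

Tail multiplier: φ(z)/(1−α) = 0.175397 / 0.1 = 1.754.
ES = 2.16% × 1.754 = 3.789%.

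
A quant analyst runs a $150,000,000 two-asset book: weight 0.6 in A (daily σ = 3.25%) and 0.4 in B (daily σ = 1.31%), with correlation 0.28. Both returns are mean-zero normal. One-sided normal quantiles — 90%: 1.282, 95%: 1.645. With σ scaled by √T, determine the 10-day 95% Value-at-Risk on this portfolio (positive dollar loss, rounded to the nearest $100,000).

$16,800,000

σ_p = √(0.6²·3.25² + 0.4²·1.31² + 2·0.28·0.6·0.4·3.25·1.31) = 2.156%.
σ_{10d} = 2.156% × √10 = 6.818%.
VaR = 1.645 × 6.818% = 11.216%; on $150,000,000 that is $16,824,000.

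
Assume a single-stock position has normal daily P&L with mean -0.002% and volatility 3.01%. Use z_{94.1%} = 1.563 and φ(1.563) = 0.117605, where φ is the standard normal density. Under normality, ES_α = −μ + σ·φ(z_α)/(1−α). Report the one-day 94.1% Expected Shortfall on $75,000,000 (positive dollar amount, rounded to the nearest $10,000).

Tail multiplier: φ(z)/(1−α) = 0.117605 / 0.059 = 1.993.
ES = −(-0.002%) + 3.01% × 1.993 = 6.001%.
On $75,000,000: 0.06001 × $75,000,000 = $4,500,750.

$4,500,000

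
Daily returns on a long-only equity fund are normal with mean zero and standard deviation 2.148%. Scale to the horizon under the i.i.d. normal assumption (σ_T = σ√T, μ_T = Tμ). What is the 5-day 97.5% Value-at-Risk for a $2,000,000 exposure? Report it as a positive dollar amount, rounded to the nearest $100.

$188,300

At 97.5%, z = 1.960.
σ_{5d} = 2.148% × √5 = 4.803%.
VaR = 1.960 × 4.803% = 9.414%.
On $2,000,000: 0.09414 × $2,000,000 = $188,280.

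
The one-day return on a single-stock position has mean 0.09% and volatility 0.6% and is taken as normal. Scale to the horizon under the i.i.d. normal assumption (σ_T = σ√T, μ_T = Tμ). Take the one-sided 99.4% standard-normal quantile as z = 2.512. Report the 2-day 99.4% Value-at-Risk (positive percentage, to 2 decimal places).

σ_{2d} = 0.6% × √2 = 0.849%; μ_{2d} = 2 × 0.09% = 0.180%.
VaR = −(0.180%) + 2.512 × 0.849% = 1.953%.

1.95%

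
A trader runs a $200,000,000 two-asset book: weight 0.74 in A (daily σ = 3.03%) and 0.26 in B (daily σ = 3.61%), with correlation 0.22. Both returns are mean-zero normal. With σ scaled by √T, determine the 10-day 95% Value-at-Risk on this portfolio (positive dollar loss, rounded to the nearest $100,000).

σ_p = √(0.74²·3.03² + 0.26²·3.61² + 2·0.22·0.74·0.26·3.03·3.61) = 2.614%.
σ_{10d} = 2.614% × √10 = 8.266%.
z(95%) = 1.645.
VaR = 1.645 × 8.266% = 13.598%; on $200,000,000 that is $27,196,000.

$27,200,000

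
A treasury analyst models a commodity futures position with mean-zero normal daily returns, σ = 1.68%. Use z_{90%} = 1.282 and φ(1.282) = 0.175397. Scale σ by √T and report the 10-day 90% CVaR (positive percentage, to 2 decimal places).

σ_{10d} = 1.68% × √10 = 5.313%.
ES multiplier = φ(z)/(1−α) = 0.175397/0.1 = 1.754.
ES = 5.313% × 1.754 = 9.319%.

9.32%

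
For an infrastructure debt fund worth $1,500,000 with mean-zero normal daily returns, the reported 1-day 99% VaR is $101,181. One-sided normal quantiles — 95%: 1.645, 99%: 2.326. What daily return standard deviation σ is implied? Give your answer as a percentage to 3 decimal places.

2.900%

VaR as a fraction: $101,181 / $1,500,000 = 6.745%.
σ = VaR / z = 6.745% / 2.326 = 2.900%.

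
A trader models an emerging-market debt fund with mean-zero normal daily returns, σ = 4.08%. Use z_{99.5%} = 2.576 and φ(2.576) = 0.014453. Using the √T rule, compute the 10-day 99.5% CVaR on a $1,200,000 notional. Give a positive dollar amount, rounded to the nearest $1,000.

σ_{10d} = 4.08% × √10 = 12.902%.
ES multiplier = φ(z)/(1−α) = 0.014453/0.005 = 2.891.
ES = 12.902% × 2.891 = 37.300%; on $1,200,000: $447,600.

$448,000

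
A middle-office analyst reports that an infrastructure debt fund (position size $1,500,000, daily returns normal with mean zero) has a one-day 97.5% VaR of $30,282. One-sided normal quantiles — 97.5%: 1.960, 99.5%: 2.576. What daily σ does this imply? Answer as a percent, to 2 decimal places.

1.03%

VaR as a fraction: $30,282 / $1,500,000 = 2.019%.
σ = VaR / z = 2.019% / 1.960 = 1.030%.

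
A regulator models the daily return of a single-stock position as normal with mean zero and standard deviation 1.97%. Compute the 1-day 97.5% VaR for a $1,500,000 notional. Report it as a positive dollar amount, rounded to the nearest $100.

At 97.5% one-sided, z = 1.960.
VaR = z·σ = 1.960 × 1.97% = 3.861%.
On $1,500,000: 0.03861 × $1,500,000 = $57,915.

$57,900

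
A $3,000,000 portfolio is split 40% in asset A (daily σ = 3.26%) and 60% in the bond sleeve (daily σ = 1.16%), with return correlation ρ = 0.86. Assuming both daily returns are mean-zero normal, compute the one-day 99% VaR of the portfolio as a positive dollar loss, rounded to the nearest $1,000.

σ_p² = 0.4²·3.26² + 0.6²·1.16² + 2·0.86·0.4·0.6·3.26·1.16 = 3.7459 (%²).
σ_p = √3.7459 = 1.935%.
At 99%, z = 2.326.
VaR = 2.326 × 1.935% = 4.501%; on $3,000,000 that is $135,030.

$135,000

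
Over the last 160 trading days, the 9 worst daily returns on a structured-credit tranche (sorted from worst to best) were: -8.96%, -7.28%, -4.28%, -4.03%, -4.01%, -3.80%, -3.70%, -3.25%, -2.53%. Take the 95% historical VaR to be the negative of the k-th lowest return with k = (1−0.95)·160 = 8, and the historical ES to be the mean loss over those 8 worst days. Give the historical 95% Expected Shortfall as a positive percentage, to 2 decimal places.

4.91%

The 8 worst returns sum to -39.31%.
ES = −(-39.31%) / 8 = 4.91375% ≈ 4.91%.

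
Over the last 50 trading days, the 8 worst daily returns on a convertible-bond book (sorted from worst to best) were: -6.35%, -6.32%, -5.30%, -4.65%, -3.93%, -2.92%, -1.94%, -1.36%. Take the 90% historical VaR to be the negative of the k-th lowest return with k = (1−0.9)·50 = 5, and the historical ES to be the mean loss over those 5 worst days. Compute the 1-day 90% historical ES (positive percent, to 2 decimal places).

5.31%

The 5 worst returns sum to -26.55%.
ES = −(-26.55%) / 5 = 5.31%.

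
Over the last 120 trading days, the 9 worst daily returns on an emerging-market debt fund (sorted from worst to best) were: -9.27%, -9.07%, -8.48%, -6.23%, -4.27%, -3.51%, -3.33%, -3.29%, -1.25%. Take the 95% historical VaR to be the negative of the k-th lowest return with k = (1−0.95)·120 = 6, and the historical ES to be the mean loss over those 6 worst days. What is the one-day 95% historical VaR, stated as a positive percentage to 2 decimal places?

3.51%

k = 6; the 6th lowest return is -3.51%, so VaR = 3.51%.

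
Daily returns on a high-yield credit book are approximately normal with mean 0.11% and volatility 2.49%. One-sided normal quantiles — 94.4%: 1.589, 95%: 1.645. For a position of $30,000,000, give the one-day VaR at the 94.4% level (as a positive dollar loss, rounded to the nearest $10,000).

$1,150,000

VaR = −μ + z·σ = −(0.11%) + 1.589 × 2.49% = 3.847%.
On $30,000,000: 0.03847 × $30,000,000 = $1,154,100.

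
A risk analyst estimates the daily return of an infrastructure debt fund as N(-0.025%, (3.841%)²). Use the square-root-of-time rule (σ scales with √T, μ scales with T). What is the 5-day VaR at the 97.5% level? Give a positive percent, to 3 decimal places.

At 97.5%, z = 1.960.
σ_{5d} = 3.841% × √5 = 8.589%; μ_{5d} = 5 × -0.025% = -0.125%.
VaR = −(-0.125%) + 1.960 × 8.589% = 16.959%.

16.959%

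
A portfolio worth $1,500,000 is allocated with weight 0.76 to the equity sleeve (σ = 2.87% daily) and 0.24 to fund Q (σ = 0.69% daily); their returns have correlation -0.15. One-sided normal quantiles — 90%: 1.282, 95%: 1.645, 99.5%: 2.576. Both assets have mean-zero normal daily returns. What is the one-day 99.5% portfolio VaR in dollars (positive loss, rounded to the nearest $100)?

$83,600

σ_p² = 0.76²·2.87² + 0.24²·0.69² + 2·-0.15·0.76·0.24·2.87·0.69 = 4.6767 (%²).
σ_p = √4.6767 = 2.163%.
VaR = 2.576 × 2.163% = 5.572%; on $1,500,000 that is $83,580.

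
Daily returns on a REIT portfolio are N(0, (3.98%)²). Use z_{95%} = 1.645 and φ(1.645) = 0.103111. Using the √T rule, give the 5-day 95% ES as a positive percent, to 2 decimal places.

18.35%

σ_{5d} = 3.98% × √5 = 8.900%.
ES multiplier = φ(z)/(1−α) = 0.103111/0.05 = 2.062.
ES = 8.900% × 2.062 = 18.352%.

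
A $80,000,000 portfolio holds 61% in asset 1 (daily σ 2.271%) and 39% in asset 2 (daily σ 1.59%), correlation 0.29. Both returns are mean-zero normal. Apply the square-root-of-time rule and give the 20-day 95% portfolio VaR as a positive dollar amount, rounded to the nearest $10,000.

σ_p = √(0.61²·2.271² + 0.39²·1.59² + 2·0.29·0.61·0.39·2.271·1.59) = 1.674%.
σ_{20d} = 1.674% × √20 = 7.486%.
z(95%) = 1.645.
VaR = 1.645 × 7.486% = 12.314%; on $80,000,000 that is $9,851,200.

$9,850,000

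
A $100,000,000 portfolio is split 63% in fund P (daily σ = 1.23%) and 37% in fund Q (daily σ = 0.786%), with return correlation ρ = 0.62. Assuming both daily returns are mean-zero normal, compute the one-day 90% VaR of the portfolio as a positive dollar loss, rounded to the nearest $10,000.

σ_p² = 0.63²·1.23² + 0.37²·0.786² + 2·0.62·0.63·0.37·1.23·0.786 = 0.9645 (%²).
σ_p = √0.9645 = 0.982%.
At 90%, z = 1.282.
VaR = 1.282 × 0.982% = 1.259%; on $100,000,000 that is $1,259,000.

$1,260,000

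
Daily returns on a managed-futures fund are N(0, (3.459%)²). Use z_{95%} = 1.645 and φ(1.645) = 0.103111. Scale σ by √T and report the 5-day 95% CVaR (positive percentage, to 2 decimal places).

15.95%

σ_{5d} = 3.459% × √5 = 7.735%.
ES multiplier = φ(z)/(1−α) = 0.103111/0.05 = 2.062.
ES = 7.735% × 2.062 = 15.950%.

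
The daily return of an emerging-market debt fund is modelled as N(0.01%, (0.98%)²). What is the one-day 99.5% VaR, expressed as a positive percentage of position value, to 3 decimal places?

2.514%

At 99.5% one-sided, z = 2.576.
VaR = −μ + z·σ = −(0.01%) + 2.576 × 0.98% = 2.514%.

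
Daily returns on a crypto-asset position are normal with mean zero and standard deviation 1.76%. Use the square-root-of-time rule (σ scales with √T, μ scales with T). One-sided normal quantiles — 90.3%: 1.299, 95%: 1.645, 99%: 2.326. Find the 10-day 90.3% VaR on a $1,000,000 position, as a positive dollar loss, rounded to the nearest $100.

$72,300

σ_{10d} = 1.76% × √10 = 5.566%.
VaR = 1.299 × 5.566% = 7.230%.
On $1,000,000: 0.07230 × $1,000,000 = $72,300.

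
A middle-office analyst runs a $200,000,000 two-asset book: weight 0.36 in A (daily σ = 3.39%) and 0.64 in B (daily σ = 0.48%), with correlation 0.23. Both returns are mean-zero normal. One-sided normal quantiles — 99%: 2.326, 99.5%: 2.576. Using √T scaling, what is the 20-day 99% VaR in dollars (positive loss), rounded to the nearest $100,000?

σ_p = √(0.36²·3.39² + 0.64²·0.48² + 2·0.23·0.36·0.64·3.39·0.48) = 1.325%.
σ_{20d} = 1.325% × √20 = 5.926%.
VaR = 2.326 × 5.926% = 13.784%; on $200,000,000 that is $27,568,000.

$27,600,000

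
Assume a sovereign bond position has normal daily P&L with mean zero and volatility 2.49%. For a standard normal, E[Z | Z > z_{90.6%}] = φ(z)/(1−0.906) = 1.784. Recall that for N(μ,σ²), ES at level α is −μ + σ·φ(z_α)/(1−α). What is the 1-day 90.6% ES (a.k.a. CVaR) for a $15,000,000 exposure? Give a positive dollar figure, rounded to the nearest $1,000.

ES = 2.49% × 1.784 = 4.442%.
On $15,000,000: 0.04442 × $15,000,000 = $666,300.

$666,000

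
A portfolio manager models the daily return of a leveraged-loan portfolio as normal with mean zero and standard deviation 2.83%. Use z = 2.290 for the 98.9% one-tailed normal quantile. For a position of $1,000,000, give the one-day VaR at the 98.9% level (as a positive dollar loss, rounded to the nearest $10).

VaR = z·σ = 2.290 × 2.83% = 6.481%.
On $1,000,000: 0.06481 × $1,000,000 = $64,810.

$64,810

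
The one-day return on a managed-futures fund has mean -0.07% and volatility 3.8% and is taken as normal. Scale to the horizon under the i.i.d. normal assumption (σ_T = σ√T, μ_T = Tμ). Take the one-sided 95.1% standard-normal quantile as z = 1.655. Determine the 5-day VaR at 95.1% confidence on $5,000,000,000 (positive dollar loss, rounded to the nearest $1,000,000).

σ_{5d} = 3.8% × √5 = 8.497%; μ_{5d} = 5 × -0.07% = -0.350%.
VaR = −(-0.350%) + 1.655 × 8.497% = 14.413%.
On $5,000,000,000: 0.14413 × $5,000,000,000 = $720,650,000.

$721,000,000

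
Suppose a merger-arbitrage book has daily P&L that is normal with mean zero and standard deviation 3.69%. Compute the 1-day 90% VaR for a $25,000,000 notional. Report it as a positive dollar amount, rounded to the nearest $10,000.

At 90% one-sided, z = 1.282.
VaR = z·σ = 1.282 × 3.69% = 4.731%.
On $25,000,000: 0.04731 × $25,000,000 = $1,182,750.

$1,180,000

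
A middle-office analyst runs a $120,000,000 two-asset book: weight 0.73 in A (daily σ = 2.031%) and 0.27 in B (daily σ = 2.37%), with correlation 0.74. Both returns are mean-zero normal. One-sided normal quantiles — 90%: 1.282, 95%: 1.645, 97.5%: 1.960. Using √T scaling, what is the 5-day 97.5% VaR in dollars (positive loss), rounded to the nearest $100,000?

$10,500,000

σ_p = √(0.73²·2.031² + 0.27²·2.37² + 2·0.74·0.73·0.27·2.031·2.37) = 2.003%.
σ_{5d} = 2.003% × √5 = 4.479%.
VaR = 1.960 × 4.479% = 8.779%; on $120,000,000 that is $10,534,800.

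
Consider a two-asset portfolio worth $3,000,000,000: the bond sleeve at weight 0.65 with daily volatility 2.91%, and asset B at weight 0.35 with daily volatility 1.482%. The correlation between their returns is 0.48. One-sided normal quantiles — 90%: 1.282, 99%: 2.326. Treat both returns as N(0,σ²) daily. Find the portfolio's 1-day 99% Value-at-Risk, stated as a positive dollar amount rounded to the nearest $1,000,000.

σ_p² = 0.65²·2.91² + 0.35²·1.482² + 2·0.48·0.65·0.35·2.91·1.482 = 4.7887 (%²).
σ_p = √4.7887 = 2.188%.
VaR = 2.326 × 2.188% = 5.089%; on $3,000,000,000 that is $152,670,000.

$153,000,000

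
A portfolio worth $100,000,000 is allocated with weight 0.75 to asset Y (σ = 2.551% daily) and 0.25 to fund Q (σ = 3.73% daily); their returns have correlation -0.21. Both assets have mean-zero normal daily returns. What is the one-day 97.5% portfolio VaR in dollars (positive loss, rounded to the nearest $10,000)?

$3,810,000

σ_p² = 0.75²·2.551² + 0.25²·3.73² + 2·-0.21·0.75·0.25·2.551·3.73 = 3.7808 (%²).
σ_p = √3.7808 = 1.944%.
At 97.5%, z = 1.960.
VaR = 1.960 × 1.944% = 3.810%; on $100,000,000 that is $3,810,000.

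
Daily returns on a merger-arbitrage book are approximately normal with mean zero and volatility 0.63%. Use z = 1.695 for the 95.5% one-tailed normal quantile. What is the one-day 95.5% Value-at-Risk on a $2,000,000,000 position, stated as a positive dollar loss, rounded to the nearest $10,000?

$21,360,000

VaR = z·σ = 1.695 × 0.63% = 1.068%.
On $2,000,000,000: 0.01068 × $2,000,000,000 = $21,360,000.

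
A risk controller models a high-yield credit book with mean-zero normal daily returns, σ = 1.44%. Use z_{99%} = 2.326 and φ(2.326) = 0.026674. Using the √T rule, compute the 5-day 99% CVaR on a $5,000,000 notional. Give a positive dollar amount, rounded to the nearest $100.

$429,400

σ_{5d} = 1.44% × √5 = 3.220%.
ES multiplier = φ(z)/(1−α) = 0.026674/0.01 = 2.667.
ES = 3.220% × 2.667 = 8.588%; on $5,000,000: $429,400.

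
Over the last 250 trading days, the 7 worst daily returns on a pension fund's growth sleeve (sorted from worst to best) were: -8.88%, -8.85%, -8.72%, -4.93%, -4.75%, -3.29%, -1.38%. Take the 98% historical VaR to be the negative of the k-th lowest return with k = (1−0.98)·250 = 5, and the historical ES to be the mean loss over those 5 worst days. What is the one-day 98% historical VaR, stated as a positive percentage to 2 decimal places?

4.75%

k = 5; the 5th lowest return is -4.75%, so VaR = 4.75%.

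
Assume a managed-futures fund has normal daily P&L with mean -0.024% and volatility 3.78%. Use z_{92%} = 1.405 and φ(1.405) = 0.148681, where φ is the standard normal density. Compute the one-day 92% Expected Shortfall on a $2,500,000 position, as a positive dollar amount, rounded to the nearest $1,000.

Tail multiplier: φ(z)/(1−α) = 0.148681 / 0.08 = 1.859.
ES = −(-0.024%) + 3.78% × 1.859 = 7.051%.
On $2,500,000: 0.07051 × $2,500,000 = $176,275.

$176,000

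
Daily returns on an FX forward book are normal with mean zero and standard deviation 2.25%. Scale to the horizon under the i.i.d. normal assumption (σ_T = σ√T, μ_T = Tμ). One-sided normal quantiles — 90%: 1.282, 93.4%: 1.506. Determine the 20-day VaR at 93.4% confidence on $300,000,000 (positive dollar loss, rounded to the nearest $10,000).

σ_{20d} = 2.25% × √20 = 10.062%.
VaR = 1.506 × 10.062% = 15.153%.
On $300,000,000: 0.15153 × $300,000,000 = $45,459,000.

$45,460,000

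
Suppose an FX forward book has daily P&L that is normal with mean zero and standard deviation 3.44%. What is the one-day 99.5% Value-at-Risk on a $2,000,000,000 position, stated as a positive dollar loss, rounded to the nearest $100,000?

$177,200,000

At 99.5% one-sided, z = 2.576.
VaR = z·σ = 2.576 × 3.44% = 8.861%.
On $2,000,000,000: 0.08861 × $2,000,000,000 = $177,220,000.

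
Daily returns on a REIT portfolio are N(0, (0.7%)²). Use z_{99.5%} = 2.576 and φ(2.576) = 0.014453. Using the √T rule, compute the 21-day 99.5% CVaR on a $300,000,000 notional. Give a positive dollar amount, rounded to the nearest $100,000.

$27,800,000

σ_{21d} = 0.7% × √21 = 3.208%.
ES multiplier = φ(z)/(1−α) = 0.014453/0.005 = 2.891.
ES = 3.208% × 2.891 = 9.274%; on $300,000,000: $27,822,000.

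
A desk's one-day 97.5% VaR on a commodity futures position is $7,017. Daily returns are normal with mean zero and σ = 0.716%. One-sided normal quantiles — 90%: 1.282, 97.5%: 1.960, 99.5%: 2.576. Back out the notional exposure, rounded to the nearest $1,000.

VaR as a fraction of value: z·σ = 1.960 × 0.716% = 1.40336%.
Position = $7,017 / 0.0140336 = $500,014.

$500,000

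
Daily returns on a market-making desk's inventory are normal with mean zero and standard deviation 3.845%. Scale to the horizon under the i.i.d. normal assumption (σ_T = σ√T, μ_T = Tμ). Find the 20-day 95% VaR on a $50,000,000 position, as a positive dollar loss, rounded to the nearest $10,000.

$14,140,000

At 95%, z = 1.645.
σ_{20d} = 3.845% × √20 = 17.195%.
VaR = 1.645 × 17.195% = 28.286%.
On $50,000,000: 0.28286 × $50,000,000 = $14,143,000.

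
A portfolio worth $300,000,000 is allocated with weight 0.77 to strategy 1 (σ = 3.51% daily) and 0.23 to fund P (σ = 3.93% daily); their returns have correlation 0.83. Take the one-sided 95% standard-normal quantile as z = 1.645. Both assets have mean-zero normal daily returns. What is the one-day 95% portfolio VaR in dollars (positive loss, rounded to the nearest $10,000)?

$17,220,000

σ_p² = 0.77²·3.51² + 0.23²·3.93² + 2·0.83·0.77·0.23·3.51·3.93 = 12.1770 (%²).
σ_p = √12.1770 = 3.490%.
VaR = 1.645 × 3.490% = 5.741%; on $300,000,000 that is $17,223,000.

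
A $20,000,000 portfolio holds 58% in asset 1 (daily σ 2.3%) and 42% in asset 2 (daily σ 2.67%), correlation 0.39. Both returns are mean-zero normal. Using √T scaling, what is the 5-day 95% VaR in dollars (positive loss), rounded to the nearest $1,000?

σ_p = √(0.58²·2.3² + 0.42²·2.67² + 2·0.39·0.58·0.42·2.3·2.67) = 2.050%.
σ_{5d} = 2.050% × √5 = 4.584%.
z(95%) = 1.645.
VaR = 1.645 × 4.584% = 7.541%; on $20,000,000 that is $1,508,200.

$1,508,000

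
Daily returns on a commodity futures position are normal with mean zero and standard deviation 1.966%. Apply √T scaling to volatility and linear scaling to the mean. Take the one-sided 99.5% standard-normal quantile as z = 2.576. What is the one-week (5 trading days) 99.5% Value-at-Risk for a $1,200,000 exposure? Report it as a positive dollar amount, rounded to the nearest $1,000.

$136,000

σ_{5d} = 1.966% × √5 = 4.396%.
VaR = 2.576 × 4.396% = 11.324%.
On $1,200,000: 0.11324 × $1,200,000 = $135,888.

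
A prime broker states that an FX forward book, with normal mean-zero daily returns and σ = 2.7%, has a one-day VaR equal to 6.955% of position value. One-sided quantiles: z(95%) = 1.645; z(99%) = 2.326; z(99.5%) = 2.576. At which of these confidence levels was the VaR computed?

99.5%

Implied z = VaR/σ = 6.955 / 2.7 = 2.576.
This matches z(99.5%) = 2.576.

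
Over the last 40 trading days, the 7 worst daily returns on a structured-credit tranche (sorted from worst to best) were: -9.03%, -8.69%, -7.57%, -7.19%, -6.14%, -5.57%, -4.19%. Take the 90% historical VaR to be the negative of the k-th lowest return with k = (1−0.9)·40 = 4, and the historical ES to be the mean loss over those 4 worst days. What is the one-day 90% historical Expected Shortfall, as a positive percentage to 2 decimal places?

The 4 worst returns sum to -32.48%.
ES = −(-32.48%) / 4 = 8.12%.

8.12%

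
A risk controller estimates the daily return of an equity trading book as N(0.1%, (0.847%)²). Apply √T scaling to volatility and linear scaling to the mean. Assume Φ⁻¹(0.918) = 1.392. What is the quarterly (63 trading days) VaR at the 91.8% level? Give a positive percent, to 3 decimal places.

3.058%

σ_{63d} = 0.847% × √63 = 6.723%; μ_{63d} = 63 × 0.1% = 6.300%.
VaR = −(6.300%) + 1.392 × 6.723% = 3.058%.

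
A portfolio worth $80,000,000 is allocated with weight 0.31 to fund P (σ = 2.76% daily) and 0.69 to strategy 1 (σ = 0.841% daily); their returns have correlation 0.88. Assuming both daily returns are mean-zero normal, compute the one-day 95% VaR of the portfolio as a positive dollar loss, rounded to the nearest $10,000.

σ_p² = 0.31²·2.76² + 0.69²·0.841² + 2·0.88·0.31·0.69·2.76·0.841 = 1.9426 (%²).
σ_p = √1.9426 = 1.394%.
At 95%, z = 1.645.
VaR = 1.645 × 1.394% = 2.293%; on $80,000,000 that is $1,834,400.

$1,830,000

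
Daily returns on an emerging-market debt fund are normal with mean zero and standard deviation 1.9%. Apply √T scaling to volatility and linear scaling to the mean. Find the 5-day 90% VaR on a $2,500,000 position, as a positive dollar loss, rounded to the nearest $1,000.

$136,000

At 90%, z = 1.282.
σ_{5d} = 1.9% × √5 = 4.249%.
VaR = 1.282 × 4.249% = 5.447%.
On $2,500,000: 0.05447 × $2,500,000 = $136,175.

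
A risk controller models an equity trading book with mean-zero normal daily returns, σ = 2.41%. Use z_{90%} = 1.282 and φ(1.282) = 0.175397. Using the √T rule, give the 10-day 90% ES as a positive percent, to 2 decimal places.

σ_{10d} = 2.41% × √10 = 7.621%.
ES multiplier = φ(z)/(1−α) = 0.175397/0.1 = 1.754.
ES = 7.621% × 1.754 = 13.367%.

13.37%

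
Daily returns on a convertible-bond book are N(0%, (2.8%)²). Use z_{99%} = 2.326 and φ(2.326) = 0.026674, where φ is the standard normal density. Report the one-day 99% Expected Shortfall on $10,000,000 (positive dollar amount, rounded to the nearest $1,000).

Tail multiplier: φ(z)/(1−α) = 0.026674 / 0.01 = 2.667.
ES = 2.8% × 2.667 = 7.468%.
On $10,000,000: 0.07468 × $10,000,000 = $746,800.

$747,000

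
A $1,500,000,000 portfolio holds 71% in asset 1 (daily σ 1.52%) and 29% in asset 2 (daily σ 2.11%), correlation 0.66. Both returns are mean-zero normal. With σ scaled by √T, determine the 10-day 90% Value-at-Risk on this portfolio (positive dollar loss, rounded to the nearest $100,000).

$94,400,000

σ_p = √(0.71²·1.52² + 0.29²·2.11² + 2·0.66·0.71·0.29·1.52·2.11) = 1.553%.
σ_{10d} = 1.553% × √10 = 4.911%.
z(90%) = 1.282.
VaR = 1.282 × 4.911% = 6.296%; on $1,500,000,000 that is $94,440,000.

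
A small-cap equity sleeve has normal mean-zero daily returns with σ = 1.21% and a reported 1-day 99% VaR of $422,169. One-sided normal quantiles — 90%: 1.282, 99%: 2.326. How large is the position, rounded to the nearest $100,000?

VaR as a fraction of value: z·σ = 2.326 × 1.21% = 2.81446%.
Position = $422,169 / 0.0281446 = $15,000,000.

$15,000,000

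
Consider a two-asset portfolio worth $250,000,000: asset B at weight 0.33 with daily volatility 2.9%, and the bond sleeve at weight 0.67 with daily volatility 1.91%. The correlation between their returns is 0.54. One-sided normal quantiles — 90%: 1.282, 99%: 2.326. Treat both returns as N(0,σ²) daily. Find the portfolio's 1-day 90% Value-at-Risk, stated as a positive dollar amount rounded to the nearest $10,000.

$6,310,000

σ_p² = 0.33²·2.9² + 0.67²·1.91² + 2·0.54·0.33·0.67·2.9·1.91 = 3.8761 (%²).
σ_p = √3.8761 = 1.969%.
VaR = 1.282 × 1.969% = 2.524%; on $250,000,000 that is $6,310,000.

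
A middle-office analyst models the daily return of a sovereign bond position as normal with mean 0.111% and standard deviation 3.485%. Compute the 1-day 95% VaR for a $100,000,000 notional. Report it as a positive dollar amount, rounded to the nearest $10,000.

$5,620,000

At 95% one-sided, z = 1.645.
VaR = −μ + z·σ = −(0.111%) + 1.645 × 3.485% = 5.622%.
On $100,000,000: 0.05622 × $100,000,000 = $5,622,000.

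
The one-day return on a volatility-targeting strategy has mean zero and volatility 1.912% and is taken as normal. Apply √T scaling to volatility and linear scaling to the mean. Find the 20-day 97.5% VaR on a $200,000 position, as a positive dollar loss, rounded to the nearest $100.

At 97.5%, z = 1.960.
σ_{20d} = 1.912% × √20 = 8.551%.
VaR = 1.960 × 8.551% = 16.760%.
On $200,000: 0.16760 × $200,000 = $33,520.

$33,500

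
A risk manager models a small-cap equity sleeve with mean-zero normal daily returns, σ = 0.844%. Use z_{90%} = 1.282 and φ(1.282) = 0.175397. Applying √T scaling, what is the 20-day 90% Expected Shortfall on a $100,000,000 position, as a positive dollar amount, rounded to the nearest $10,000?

σ_{20d} = 0.844% × √20 = 3.774%.
ES multiplier = φ(z)/(1−α) = 0.175397/0.1 = 1.754.
ES = 3.774% × 1.754 = 6.620%; on $100,000,000: $6,620,000.

$6,620,000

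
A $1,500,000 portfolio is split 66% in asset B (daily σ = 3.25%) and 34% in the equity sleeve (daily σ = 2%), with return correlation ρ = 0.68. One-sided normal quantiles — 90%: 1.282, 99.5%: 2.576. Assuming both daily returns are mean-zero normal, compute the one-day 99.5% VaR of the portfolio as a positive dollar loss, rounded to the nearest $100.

$102,600

σ_p² = 0.66²·3.25² + 0.34²·2² + 2·0.68·0.66·0.34·3.25·2 = 7.0471 (%²).
σ_p = √7.0471 = 2.655%.
VaR = 2.576 × 2.655% = 6.839%; on $1,500,000 that is $102,585.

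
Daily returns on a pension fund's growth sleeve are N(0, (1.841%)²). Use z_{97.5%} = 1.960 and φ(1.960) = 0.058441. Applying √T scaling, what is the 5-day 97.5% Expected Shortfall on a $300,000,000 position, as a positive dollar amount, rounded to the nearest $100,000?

$28,900,000

σ_{5d} = 1.841% × √5 = 4.117%.
ES multiplier = φ(z)/(1−α) = 0.058441/0.025 = 2.338.
ES = 4.117% × 2.338 = 9.626%; on $300,000,000: $28,878,000.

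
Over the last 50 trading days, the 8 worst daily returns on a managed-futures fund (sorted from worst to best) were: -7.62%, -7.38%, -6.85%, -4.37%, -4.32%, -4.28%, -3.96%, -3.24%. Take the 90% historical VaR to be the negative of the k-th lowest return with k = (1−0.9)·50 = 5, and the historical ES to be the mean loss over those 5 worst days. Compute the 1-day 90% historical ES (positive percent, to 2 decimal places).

6.11%

The 5 worst returns sum to -30.54%.
ES = −(-30.54%) / 5 = 6.108% ≈ 6.11%.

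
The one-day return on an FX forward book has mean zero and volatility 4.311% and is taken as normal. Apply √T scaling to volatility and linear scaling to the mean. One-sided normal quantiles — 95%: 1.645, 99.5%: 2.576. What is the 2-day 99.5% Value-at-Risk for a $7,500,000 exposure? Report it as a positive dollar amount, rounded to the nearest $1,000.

σ_{2d} = 4.311% × √2 = 6.097%.
VaR = 2.576 × 6.097% = 15.706%.
On $7,500,000: 0.15706 × $7,500,000 = $1,177,950.

$1,178,000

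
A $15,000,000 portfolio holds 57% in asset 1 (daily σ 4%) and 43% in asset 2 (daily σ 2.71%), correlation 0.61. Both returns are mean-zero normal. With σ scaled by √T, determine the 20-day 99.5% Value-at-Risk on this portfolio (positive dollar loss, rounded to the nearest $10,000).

$5,410,000

σ_p = √(0.57²·4² + 0.43²·2.71² + 2·0.61·0.57·0.43·4·2.71) = 3.130%.
σ_{20d} = 3.130% × √20 = 13.998%.
z(99.5%) = 2.576.
VaR = 2.576 × 13.998% = 36.059%; on $15,000,000 that is $5,408,850.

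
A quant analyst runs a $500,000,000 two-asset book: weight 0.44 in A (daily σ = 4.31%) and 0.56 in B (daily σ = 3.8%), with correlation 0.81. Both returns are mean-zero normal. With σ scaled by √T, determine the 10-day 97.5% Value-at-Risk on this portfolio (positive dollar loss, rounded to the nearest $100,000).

$118,700,000

σ_p = √(0.44²·4.31² + 0.56²·3.8² + 2·0.81·0.44·0.56·4.31·3.8) = 3.829%.
σ_{10d} = 3.829% × √10 = 12.108%.
z(97.5%) = 1.960.
VaR = 1.960 × 12.108% = 23.732%; on $500,000,000 that is $118,660,000.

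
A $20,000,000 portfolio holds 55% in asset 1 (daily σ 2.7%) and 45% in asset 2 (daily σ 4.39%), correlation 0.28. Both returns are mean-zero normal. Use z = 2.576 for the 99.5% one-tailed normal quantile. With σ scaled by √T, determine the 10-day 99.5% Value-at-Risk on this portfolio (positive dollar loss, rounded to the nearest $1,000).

σ_p = √(0.55²·2.7² + 0.45²·4.39² + 2·0.28·0.55·0.45·2.7·4.39) = 2.784%.
σ_{10d} = 2.784% × √10 = 8.804%.
VaR = 2.576 × 8.804% = 22.679%; on $20,000,000 that is $4,535,800.

$4,536,000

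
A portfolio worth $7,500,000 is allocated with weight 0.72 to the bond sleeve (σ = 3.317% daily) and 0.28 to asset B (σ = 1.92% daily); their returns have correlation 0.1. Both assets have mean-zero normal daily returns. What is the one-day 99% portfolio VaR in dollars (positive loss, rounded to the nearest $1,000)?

σ_p² = 0.72²·3.317² + 0.28²·1.92² + 2·0.1·0.72·0.28·3.317·1.92 = 6.2495 (%²).
σ_p = √6.2495 = 2.500%.
At 99%, z = 2.326.
VaR = 2.326 × 2.500% = 5.815%; on $7,500,000 that is $436,125.

$436,000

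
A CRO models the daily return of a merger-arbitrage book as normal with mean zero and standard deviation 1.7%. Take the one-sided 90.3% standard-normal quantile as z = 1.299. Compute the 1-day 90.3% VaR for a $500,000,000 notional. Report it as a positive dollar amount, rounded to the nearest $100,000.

$11,000,000

VaR = z·σ = 1.299 × 1.7% = 2.208%.
On $500,000,000: 0.02208 × $500,000,000 = $11,040,000.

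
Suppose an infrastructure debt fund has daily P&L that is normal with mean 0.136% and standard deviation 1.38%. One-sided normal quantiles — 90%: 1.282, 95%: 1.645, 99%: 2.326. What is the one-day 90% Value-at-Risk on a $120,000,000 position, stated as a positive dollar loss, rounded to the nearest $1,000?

VaR = −μ + z·σ = −(0.136%) + 1.282 × 1.38% = 1.633%.
On $120,000,000: 0.01633 × $120,000,000 = $1,959,600.

$1,960,000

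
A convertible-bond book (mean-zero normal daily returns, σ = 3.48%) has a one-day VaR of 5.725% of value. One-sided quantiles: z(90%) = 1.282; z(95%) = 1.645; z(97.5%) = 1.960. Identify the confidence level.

95%

Implied z = VaR/σ = 5.725 / 3.48 = 1.645.
This matches z(95%) = 1.645.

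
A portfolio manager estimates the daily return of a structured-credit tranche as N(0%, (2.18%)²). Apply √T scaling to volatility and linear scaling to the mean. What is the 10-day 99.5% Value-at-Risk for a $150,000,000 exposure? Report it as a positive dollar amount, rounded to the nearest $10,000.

At 99.5%, z = 2.576.
σ_{10d} = 2.18% × √10 = 6.894%.
VaR = 2.576 × 6.894% = 17.759%.
On $150,000,000: 0.17759 × $150,000,000 = $26,638,500.

$26,640,000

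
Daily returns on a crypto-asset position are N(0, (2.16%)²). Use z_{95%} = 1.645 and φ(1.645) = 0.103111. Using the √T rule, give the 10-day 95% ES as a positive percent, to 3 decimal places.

σ_{10d} = 2.16% × √10 = 6.831%.
ES multiplier = φ(z)/(1−α) = 0.103111/0.05 = 2.062.
ES = 6.831% × 2.062 = 14.086%.

14.086%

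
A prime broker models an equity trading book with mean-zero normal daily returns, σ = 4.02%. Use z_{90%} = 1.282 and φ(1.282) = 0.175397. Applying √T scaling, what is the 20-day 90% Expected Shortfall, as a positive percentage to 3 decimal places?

31.533%

σ_{20d} = 4.02% × √20 = 17.978%.
ES multiplier = φ(z)/(1−α) = 0.175397/0.1 = 1.754.
ES = 17.978% × 1.754 = 31.533%.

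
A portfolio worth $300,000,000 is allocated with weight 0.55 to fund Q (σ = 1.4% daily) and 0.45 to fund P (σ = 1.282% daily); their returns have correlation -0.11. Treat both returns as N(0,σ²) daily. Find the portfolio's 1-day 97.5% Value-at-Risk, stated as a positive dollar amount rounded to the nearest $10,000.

σ_p² = 0.55²·1.4² + 0.45²·1.282² + 2·-0.11·0.55·0.45·1.4·1.282 = 0.8280 (%²).
σ_p = √0.8280 = 0.910%.
At 97.5%, z = 1.960.
VaR = 1.960 × 0.910% = 1.784%; on $300,000,000 that is $5,352,000.

$5,350,000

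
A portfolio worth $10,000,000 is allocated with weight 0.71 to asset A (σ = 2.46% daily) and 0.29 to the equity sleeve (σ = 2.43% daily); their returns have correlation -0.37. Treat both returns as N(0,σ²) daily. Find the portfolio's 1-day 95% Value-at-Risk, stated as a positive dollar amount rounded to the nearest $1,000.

$267,000

σ_p² = 0.71²·2.46² + 0.29²·2.43² + 2·-0.37·0.71·0.29·2.46·2.43 = 2.6364 (%²).
σ_p = √2.6364 = 1.624%.
At 95%, z = 1.645.
VaR = 1.645 × 1.624% = 2.671%; on $10,000,000 that is $267,100.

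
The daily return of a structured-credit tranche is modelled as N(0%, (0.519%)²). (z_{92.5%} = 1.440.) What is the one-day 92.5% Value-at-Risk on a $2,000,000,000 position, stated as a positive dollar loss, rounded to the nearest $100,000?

$14,900,000

VaR = z·σ = 1.440 × 0.519% = 0.747%.
On $2,000,000,000: 0.00747 × $2,000,000,000 = $14,940,000.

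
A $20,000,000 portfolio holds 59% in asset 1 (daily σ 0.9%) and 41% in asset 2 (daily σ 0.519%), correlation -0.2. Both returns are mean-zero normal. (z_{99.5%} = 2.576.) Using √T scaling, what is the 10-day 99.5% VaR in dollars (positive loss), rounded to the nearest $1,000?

σ_p = √(0.59²·0.9² + 0.41²·0.519² + 2·-0.2·0.59·0.41·0.9·0.519) = 0.531%.
σ_{10d} = 0.531% × √10 = 1.679%.
VaR = 2.576 × 1.679% = 4.325%; on $20,000,000 that is $865,000.

$865,000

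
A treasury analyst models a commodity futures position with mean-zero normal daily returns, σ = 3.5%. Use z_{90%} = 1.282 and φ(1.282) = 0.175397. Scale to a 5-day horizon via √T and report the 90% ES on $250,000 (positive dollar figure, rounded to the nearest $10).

σ_{5d} = 3.5% × √5 = 7.826%.
ES multiplier = φ(z)/(1−α) = 0.175397/0.1 = 1.754.
ES = 7.826% × 1.754 = 13.727%; on $250,000: $34,318.

$34,320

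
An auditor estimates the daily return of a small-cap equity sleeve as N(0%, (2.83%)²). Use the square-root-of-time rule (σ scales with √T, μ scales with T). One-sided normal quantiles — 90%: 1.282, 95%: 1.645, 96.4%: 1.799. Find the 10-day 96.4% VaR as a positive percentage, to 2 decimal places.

16.10%

σ_{10d} = 2.83% × √10 = 8.949%.
VaR = 1.799 × 8.949% = 16.099%.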